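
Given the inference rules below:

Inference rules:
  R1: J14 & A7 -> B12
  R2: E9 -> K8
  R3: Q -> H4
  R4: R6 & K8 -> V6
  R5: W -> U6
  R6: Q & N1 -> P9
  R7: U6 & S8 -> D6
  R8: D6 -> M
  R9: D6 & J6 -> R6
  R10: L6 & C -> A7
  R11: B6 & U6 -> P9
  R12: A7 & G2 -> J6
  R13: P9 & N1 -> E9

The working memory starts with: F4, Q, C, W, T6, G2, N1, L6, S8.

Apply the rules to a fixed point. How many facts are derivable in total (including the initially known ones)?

20

Round 1 fires R3, R5, R6, R10, giving H4, U6, P9, A7.
Round 2 fires R7, R12, R13, giving D6, J6, E9.
Round 3 fires R2, R8, R9, giving K8, M, R6.
Round 4 fires R4, giving V6.
Closure: {A7, C, D6, E9, F4, G2, H4, J6, K8, L6, M, N1, P9, Q, R6, S8, T6, U6, V6, W} — 20 facts.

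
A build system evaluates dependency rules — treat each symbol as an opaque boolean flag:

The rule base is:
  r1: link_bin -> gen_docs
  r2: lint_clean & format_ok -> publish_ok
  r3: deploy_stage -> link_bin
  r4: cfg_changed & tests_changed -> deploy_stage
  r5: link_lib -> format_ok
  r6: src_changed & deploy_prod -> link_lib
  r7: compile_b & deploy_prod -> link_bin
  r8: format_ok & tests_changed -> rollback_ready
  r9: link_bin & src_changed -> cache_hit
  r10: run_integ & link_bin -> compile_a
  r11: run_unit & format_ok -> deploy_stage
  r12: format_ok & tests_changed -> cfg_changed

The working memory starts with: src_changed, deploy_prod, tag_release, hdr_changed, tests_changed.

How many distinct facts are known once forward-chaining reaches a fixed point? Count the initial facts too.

Round 1: r6 [src_changed & deploy_prod -> link_lib]. New: link_lib.
Round 2: r5 [link_lib -> format_ok]. New: format_ok.
Round 3: r8 [format_ok & tests_changed -> rollback_ready]; r12 [format_ok & tests_changed -> cfg_changed]. New: rollback_ready, cfg_changed.
Round 4: r4 [cfg_changed & tests_changed -> deploy_stage]. New: deploy_stage.
Round 5: r3 [deploy_stage -> link_bin]. New: link_bin.
Round 6: r1 [link_bin -> gen_docs]; r9 [link_bin & src_changed -> cache_hit]. New: gen_docs, cache_hit.
Closure: {cache_hit, cfg_changed, deploy_prod, deploy_stage, format_ok, gen_docs, hdr_changed, link_bin, link_lib, rollback_ready, src_changed, tag_release, tests_changed} — 13 facts.

13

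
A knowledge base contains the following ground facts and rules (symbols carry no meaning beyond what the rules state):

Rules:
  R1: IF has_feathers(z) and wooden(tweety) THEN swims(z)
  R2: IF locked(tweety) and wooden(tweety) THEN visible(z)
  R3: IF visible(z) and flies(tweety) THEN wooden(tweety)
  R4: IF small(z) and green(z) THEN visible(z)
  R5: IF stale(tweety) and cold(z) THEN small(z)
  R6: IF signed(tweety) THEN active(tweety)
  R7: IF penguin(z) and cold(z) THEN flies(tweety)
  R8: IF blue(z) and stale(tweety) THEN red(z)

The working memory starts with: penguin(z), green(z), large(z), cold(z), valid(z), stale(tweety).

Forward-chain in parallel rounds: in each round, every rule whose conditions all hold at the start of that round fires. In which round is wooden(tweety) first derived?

3

Round 1 — R5, R7, derive small(z), flies(tweety).
Round 2 — R4, derive visible(z).
Round 3 — R3, derive wooden(tweety).
wooden(tweety) first appears in round 3.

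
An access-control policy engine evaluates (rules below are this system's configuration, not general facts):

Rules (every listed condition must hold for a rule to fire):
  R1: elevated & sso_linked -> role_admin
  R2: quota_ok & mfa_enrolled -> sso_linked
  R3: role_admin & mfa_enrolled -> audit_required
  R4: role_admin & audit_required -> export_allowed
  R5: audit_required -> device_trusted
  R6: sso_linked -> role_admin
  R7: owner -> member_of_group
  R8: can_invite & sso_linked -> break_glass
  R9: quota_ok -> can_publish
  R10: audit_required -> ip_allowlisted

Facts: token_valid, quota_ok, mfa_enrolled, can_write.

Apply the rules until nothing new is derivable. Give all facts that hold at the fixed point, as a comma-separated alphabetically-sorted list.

Round 1 fires R2, R9, giving sso_linked, can_publish.
Round 2 fires R6, giving role_admin.
Round 3 fires R3, giving audit_required.
Round 4 fires R4, R5, R10, giving export_allowed, device_trusted, ip_allowlisted.

audit_required, can_publish, can_write, device_trusted, export_allowed, ip_allowlisted, mfa_enrolled, quota_ok, role_admin, sso_linked, token_valid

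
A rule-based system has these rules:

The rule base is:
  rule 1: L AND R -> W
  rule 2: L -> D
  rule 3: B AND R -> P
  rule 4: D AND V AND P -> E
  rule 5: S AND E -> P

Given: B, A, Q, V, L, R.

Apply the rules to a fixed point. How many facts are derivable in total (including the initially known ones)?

10

Round 1 fires rule 1, rule 2, rule 3, giving W, D, P.
Round 2 fires rule 4, giving E.
Closure: {A, B, D, E, L, P, Q, R, V, W} — 10 facts.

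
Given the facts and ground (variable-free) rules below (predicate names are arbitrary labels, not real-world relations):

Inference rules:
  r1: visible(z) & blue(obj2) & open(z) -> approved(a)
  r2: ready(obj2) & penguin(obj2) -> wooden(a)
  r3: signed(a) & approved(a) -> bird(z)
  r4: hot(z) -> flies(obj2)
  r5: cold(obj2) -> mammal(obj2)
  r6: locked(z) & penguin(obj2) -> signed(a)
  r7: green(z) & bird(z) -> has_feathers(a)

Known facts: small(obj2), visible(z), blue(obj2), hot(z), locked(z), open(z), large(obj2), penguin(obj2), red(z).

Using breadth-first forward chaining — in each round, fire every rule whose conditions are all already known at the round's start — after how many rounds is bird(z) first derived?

2

Round 1: r1 [visible(z) & blue(obj2) & open(z) -> approved(a)]; r4 [hot(z) -> flies(obj2)]; r6 [locked(z) & penguin(obj2) -> signed(a)]. Adds approved(a), flies(obj2), signed(a).
Round 2: r3 [signed(a) & approved(a) -> bird(z)]. Adds bird(z).
bird(z) first appears in round 2.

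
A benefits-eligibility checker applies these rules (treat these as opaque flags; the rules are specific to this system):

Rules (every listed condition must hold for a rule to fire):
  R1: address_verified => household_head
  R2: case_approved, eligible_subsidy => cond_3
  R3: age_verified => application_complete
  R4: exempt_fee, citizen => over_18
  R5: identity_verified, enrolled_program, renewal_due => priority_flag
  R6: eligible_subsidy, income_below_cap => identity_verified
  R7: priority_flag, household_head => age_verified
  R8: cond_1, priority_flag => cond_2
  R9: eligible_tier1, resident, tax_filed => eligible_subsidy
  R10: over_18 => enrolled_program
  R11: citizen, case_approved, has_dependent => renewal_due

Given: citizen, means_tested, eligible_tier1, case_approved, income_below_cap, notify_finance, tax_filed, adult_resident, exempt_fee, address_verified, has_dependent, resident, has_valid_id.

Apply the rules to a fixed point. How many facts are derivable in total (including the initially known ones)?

23

Round 1: R1 [address_verified => household_head]; R4 [exempt_fee, citizen => over_18]; R9 [eligible_tier1, resident, tax_filed => eligible_subsidy]; R11 [citizen, case_approved, has_dependent => renewal_due]. New: household_head, over_18, eligible_subsidy, renewal_due.
Round 2: R2 [case_approved, eligible_subsidy => cond_3]; R6 [eligible_subsidy, income_below_cap => identity_verified]; R10 [over_18 => enrolled_program]. New: cond_3, identity_verified, enrolled_program.
Round 3: R5 [identity_verified, enrolled_program, renewal_due => priority_flag]. New: priority_flag.
Round 4: R7 [priority_flag, household_head => age_verified]. New: age_verified.
Round 5: R3 [age_verified => application_complete]. New: application_complete.
Closure: {address_verified, adult_resident, age_verified, application_complete, case_approved, citizen, cond_3, eligible_subsidy, eligible_tier1, enrolled_program, exempt_fee, has_dependent, has_valid_id, household_head, identity_verified, income_below_cap, means_tested, notify_finance, over_18, priority_flag, renewal_due, resident, tax_filed} — 23 facts.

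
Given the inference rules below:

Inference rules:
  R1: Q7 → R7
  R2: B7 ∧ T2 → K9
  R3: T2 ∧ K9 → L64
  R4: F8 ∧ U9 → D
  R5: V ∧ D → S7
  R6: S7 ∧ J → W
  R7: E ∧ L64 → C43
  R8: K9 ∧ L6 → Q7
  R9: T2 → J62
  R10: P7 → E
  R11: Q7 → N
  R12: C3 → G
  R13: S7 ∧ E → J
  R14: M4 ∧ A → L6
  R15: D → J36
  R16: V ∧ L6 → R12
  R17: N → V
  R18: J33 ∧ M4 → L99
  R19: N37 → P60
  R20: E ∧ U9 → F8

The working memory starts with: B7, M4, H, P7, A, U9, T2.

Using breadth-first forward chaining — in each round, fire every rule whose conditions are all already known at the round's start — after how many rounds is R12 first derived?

5

Round 1 fires R2, R9, R10, R14, giving K9, J62, E, L6.
Round 2 fires R3, R8, R20, giving L64, Q7, F8.
Round 3 fires R1, R4, R7, R11, giving R7, D, C43, N.
Round 4 fires R15, R17, giving J36, V.
Round 5 fires R5, R16, giving S7, R12.
R12 first appears in round 5.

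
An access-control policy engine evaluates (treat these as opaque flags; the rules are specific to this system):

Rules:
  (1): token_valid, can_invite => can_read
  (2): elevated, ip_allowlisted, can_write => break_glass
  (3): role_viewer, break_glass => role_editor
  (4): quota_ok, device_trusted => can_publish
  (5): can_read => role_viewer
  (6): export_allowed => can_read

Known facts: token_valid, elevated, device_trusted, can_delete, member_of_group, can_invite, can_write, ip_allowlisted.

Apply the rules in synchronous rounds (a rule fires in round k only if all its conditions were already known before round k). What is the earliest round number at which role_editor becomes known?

3

Round 1: (1) [token_valid, can_invite => can_read]; (2) [elevated, ip_allowlisted, can_write => break_glass]. New: can_read, break_glass.
Round 2: (5) [can_read => role_viewer]. New: role_viewer.
Round 3: (3) [role_viewer, break_glass => role_editor]. New: role_editor.
role_editor first appears in round 3.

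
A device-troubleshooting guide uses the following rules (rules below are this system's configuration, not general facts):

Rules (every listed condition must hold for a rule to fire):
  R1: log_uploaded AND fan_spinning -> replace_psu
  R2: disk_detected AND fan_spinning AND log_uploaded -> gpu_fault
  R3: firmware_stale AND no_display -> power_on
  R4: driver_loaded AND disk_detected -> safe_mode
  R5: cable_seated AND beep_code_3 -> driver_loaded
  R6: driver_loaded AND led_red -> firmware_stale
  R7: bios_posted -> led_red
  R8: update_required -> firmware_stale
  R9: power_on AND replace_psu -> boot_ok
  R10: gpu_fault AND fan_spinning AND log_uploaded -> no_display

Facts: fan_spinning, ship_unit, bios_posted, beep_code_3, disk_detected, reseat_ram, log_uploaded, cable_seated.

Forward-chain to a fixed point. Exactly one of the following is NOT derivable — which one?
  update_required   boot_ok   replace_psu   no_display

update_required

Round 1 fires R1, R2, R5, R7, giving replace_psu, gpu_fault, driver_loaded, led_red.
Round 2 fires R4, R6, R10, giving safe_mode, firmware_stale, no_display.
Round 3 fires R3, giving power_on.
Round 4 fires R9, giving boot_ok.
Derived: replace_psu (round 1), no_display (round 2), boot_ok (round 4). update_required never appears in any round.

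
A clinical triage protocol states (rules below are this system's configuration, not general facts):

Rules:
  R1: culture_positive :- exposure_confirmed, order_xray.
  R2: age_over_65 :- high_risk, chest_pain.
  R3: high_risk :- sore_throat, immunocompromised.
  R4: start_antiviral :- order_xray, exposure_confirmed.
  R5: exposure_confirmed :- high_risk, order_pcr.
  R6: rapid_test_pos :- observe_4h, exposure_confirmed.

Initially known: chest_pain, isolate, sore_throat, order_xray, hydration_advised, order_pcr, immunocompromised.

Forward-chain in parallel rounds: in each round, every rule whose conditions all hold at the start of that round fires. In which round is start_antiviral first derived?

Round 1: R3 [high_risk :- sore_throat, immunocompromised.]. New: high_risk.
Round 2: R2 [age_over_65 :- high_risk, chest_pain.]; R5 [exposure_confirmed :- high_risk, order_pcr.]. New: age_over_65, exposure_confirmed.
Round 3: R1 [culture_positive :- exposure_confirmed, order_xray.]; R4 [start_antiviral :- order_xray, exposure_confirmed.]. New: culture_positive, start_antiviral.
start_antiviral first appears in round 3.

3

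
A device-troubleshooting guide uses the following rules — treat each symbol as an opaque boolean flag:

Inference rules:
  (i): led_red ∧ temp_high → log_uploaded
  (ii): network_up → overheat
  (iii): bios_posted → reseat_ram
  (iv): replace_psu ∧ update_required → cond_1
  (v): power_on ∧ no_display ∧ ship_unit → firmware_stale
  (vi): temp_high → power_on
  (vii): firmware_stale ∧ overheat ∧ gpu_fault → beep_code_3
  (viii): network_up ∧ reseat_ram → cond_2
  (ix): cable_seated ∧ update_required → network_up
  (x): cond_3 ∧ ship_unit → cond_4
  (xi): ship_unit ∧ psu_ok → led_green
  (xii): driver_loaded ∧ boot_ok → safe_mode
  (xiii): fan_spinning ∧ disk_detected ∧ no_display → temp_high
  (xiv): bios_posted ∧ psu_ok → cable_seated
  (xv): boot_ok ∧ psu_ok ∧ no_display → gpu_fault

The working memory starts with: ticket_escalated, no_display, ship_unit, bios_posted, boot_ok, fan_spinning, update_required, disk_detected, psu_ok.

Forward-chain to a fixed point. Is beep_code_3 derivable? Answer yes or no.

yes

Round 1: (iii) [bios_posted → reseat_ram]; (xi) [ship_unit ∧ psu_ok → led_green]; (xiii) [fan_spinning ∧ disk_detected ∧ no_display → temp_high]; (xiv) [bios_posted ∧ psu_ok → cable_seated]; (xv) [boot_ok ∧ psu_ok ∧ no_display → gpu_fault]. New: reseat_ram, led_green, temp_high, cable_seated, gpu_fault.
Round 2: (vi) [temp_high → power_on]; (ix) [cable_seated ∧ update_required → network_up]. New: power_on, network_up.
Round 3: (ii) [network_up → overheat]; (v) [power_on ∧ no_display ∧ ship_unit → firmware_stale]; (viii) [network_up ∧ reseat_ram → cond_2]. New: overheat, firmware_stale, cond_2.
Round 4: (vii) [firmware_stale ∧ overheat ∧ gpu_fault → beep_code_3]. New: beep_code_3.
beep_code_3 appears in round 4, so it is derivable.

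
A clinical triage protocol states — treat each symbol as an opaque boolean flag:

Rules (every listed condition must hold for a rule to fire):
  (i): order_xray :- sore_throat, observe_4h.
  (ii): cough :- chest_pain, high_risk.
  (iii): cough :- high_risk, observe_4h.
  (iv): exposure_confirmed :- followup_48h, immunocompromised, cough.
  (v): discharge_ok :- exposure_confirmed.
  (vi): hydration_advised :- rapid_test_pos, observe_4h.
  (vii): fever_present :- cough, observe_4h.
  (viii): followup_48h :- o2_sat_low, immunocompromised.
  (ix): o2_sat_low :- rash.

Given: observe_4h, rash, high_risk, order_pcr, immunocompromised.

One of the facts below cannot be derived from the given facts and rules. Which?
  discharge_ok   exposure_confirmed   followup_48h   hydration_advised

hydration_advised

Round 1 — (iii), (ix), derive cough, o2_sat_low.
Round 2 — (vii), (viii), derive fever_present, followup_48h.
Round 3 — (iv), derive exposure_confirmed.
Round 4 — (v), derive discharge_ok.
Derived: followup_48h (round 2), discharge_ok (round 4), exposure_confirmed (round 3). hydration_advised never appears in any round.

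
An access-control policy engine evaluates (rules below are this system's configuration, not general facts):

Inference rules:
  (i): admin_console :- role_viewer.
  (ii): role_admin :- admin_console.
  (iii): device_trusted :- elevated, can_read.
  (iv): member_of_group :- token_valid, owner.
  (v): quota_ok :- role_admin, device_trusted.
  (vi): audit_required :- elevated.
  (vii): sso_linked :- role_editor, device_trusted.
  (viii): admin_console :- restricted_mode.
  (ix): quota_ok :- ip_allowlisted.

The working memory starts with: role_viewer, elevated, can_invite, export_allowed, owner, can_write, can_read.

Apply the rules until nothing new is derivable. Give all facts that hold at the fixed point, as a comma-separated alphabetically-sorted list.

admin_console, audit_required, can_invite, can_read, can_write, device_trusted, elevated, export_allowed, owner, quota_ok, role_admin, role_viewer

Round 1 — (i), (iii), (vi), derive admin_console, device_trusted, audit_required.
Round 2 — (ii), derive role_admin.
Round 3 — (v), derive quota_ok.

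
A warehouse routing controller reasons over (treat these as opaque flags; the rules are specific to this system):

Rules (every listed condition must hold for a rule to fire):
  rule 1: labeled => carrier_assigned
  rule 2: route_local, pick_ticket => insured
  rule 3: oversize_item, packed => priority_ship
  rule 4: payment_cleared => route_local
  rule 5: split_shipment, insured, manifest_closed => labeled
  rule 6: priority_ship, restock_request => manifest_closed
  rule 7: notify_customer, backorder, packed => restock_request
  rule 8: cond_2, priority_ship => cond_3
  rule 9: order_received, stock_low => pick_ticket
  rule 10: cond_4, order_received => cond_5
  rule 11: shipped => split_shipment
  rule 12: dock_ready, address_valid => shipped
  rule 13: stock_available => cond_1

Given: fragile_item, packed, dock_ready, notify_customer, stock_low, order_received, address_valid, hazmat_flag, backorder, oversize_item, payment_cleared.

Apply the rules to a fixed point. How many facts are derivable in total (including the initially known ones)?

Round 1: rule 3 [oversize_item, packed => priority_ship]; rule 4 [payment_cleared => route_local]; rule 7 [notify_customer, backorder, packed => restock_request]; rule 9 [order_received, stock_low => pick_ticket]; rule 12 [dock_ready, address_valid => shipped]. New: priority_ship, route_local, restock_request, pick_ticket, shipped.
Round 2: rule 2 [route_local, pick_ticket => insured]; rule 6 [priority_ship, restock_request => manifest_closed]; rule 11 [shipped => split_shipment]. New: insured, manifest_closed, split_shipment.
Round 3: rule 5 [split_shipment, insured, manifest_closed => labeled]. New: labeled.
Round 4: rule 1 [labeled => carrier_assigned]. New: carrier_assigned.
Closure: {address_valid, backorder, carrier_assigned, dock_ready, fragile_item, hazmat_flag, insured, labeled, manifest_closed, notify_customer, order_received, oversize_item, packed, payment_cleared, pick_ticket, priority_ship, restock_request, route_local, shipped, split_shipment, stock_low} — 21 facts.

21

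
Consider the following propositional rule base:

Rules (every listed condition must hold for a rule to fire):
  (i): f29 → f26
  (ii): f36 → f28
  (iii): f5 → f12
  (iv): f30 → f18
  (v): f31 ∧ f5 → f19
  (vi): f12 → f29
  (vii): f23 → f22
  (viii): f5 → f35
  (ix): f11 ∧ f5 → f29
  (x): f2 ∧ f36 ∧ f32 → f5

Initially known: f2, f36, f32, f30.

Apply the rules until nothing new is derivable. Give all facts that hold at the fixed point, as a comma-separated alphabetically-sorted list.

Round 1 fires (ii), (iv), (x), giving f28, f18, f5.
Round 2 fires (iii), (viii), giving f12, f35.
Round 3 fires (vi), giving f29.
Round 4 fires (i), giving f26.

f12, f18, f2, f26, f28, f29, f30, f32, f35, f36, f5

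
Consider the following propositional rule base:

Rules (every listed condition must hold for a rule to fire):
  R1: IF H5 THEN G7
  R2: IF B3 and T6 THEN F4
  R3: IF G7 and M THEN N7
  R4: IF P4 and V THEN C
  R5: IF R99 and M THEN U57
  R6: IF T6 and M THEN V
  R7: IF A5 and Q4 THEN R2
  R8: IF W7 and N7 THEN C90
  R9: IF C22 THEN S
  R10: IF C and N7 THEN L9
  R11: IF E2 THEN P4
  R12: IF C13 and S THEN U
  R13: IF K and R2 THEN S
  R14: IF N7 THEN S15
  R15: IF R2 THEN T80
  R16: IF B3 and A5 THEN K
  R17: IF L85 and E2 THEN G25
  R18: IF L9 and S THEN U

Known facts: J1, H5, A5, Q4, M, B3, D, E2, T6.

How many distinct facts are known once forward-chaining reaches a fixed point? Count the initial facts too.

Round 1 — R1, R2, R6, R7, R11, R16, derive G7, F4, V, R2, P4, K.
Round 2 — R3, R4, R13, R15, derive N7, C, S, T80.
Round 3 — R10, R14, derive L9, S15.
Round 4 — R18, derive U.
Closure: {A5, B3, C, D, E2, F4, G7, H5, J1, K, L9, M, N7, P4, Q4, R2, S, S15, T6, T80, U, V} — 22 facts.

22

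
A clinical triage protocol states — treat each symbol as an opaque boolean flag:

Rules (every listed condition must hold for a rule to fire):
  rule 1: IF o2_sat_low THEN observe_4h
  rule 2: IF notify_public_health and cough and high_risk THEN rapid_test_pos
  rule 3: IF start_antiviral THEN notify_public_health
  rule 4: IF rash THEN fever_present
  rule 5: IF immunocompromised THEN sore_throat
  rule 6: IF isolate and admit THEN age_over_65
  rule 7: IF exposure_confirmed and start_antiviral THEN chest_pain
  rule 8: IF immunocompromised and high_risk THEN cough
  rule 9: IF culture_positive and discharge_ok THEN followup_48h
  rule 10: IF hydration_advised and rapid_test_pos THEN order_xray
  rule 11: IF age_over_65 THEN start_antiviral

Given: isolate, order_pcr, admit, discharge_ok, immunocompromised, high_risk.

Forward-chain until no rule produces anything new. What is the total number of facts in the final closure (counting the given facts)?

12

[1] rule 5 [IF immunocompromised THEN sore_throat]; rule 6 [IF isolate and admit THEN age_over_65]; rule 8 [IF immunocompromised and high_risk THEN cough]. ⇒ new: sore_throat, age_over_65, cough.
[2] rule 11 [IF age_over_65 THEN start_antiviral]. ⇒ new: start_antiviral.
[3] rule 3 [IF start_antiviral THEN notify_public_health]. ⇒ new: notify_public_health.
[4] rule 2 [IF notify_public_health and cough and high_risk THEN rapid_test_pos]. ⇒ new: rapid_test_pos.
Closure: {admit, age_over_65, cough, discharge_ok, high_risk, immunocompromised, isolate, notify_public_health, order_pcr, rapid_test_pos, sore_throat, start_antiviral} — 12 facts.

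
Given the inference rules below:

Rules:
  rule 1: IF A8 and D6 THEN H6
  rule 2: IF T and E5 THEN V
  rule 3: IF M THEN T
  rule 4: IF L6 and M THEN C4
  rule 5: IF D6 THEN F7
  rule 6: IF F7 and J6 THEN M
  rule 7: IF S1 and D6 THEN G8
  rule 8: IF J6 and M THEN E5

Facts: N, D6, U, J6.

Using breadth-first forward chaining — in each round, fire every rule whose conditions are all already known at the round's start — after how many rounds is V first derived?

Round 1: rule 5 [IF D6 THEN F7]. New: F7.
Round 2: rule 6 [IF F7 and J6 THEN M]. New: M.
Round 3: rule 3 [IF M THEN T]; rule 8 [IF J6 and M THEN E5]. New: T, E5.
Round 4: rule 2 [IF T and E5 THEN V]. New: V.
V first appears in round 4.

4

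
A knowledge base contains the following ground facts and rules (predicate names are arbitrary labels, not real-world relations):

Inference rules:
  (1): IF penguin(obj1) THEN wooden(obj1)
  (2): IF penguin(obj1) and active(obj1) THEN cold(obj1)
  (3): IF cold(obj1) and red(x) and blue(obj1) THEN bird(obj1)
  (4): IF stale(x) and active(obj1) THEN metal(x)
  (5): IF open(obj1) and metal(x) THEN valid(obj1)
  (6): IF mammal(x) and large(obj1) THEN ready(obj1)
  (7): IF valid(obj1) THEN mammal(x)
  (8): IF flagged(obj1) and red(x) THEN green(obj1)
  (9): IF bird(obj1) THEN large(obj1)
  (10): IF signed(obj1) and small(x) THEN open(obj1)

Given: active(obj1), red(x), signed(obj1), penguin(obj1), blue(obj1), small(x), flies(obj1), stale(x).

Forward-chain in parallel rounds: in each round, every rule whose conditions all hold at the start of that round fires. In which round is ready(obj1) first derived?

Round 1: (1) [IF penguin(obj1) THEN wooden(obj1)]; (2) [IF penguin(obj1) and active(obj1) THEN cold(obj1)]; (4) [IF stale(x) and active(obj1) THEN metal(x)]; (10) [IF signed(obj1) and small(x) THEN open(obj1)]. Adds wooden(obj1), cold(obj1), metal(x), open(obj1).
Round 2: (3) [IF cold(obj1) and red(x) and blue(obj1) THEN bird(obj1)]; (5) [IF open(obj1) and metal(x) THEN valid(obj1)]. Adds bird(obj1), valid(obj1).
Round 3: (7) [IF valid(obj1) THEN mammal(x)]; (9) [IF bird(obj1) THEN large(obj1)]. Adds mammal(x), large(obj1).
Round 4: (6) [IF mammal(x) and large(obj1) THEN ready(obj1)]. Adds ready(obj1).
ready(obj1) first appears in round 4.

4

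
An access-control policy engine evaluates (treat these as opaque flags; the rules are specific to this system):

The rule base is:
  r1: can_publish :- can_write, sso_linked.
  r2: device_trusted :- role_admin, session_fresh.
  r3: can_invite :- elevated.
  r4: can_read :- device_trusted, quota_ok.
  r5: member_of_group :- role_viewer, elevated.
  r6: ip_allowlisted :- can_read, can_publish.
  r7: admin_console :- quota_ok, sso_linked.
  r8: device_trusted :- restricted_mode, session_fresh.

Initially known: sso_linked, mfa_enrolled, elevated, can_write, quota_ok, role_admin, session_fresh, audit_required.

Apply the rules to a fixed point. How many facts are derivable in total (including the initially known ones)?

Round 1: r1 [can_publish :- can_write, sso_linked.]; r2 [device_trusted :- role_admin, session_fresh.]; r3 [can_invite :- elevated.]; r7 [admin_console :- quota_ok, sso_linked.]. Adds can_publish, device_trusted, can_invite, admin_console.
Round 2: r4 [can_read :- device_trusted, quota_ok.]. Adds can_read.
Round 3: r6 [ip_allowlisted :- can_read, can_publish.]. Adds ip_allowlisted.
Closure: {admin_console, audit_required, can_invite, can_publish, can_read, can_write, device_trusted, elevated, ip_allowlisted, mfa_enrolled, quota_ok, role_admin, session_fresh, sso_linked} — 14 facts.

14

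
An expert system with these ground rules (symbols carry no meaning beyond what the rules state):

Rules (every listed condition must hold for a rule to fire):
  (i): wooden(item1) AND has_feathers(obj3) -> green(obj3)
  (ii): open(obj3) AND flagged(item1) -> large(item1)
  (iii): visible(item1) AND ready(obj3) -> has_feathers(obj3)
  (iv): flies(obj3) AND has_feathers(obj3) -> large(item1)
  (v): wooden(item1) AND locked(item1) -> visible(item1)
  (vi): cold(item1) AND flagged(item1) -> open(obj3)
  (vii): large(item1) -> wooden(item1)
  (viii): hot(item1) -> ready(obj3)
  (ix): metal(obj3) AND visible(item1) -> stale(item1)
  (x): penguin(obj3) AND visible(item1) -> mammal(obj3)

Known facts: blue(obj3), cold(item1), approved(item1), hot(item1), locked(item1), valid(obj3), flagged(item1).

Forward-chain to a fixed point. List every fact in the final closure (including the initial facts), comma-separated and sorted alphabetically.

approved(item1), blue(obj3), cold(item1), flagged(item1), green(obj3), has_feathers(obj3), hot(item1), large(item1), locked(item1), open(obj3), ready(obj3), valid(obj3), visible(item1), wooden(item1)

Round 1 — (vi), (viii), derive open(obj3), ready(obj3).
Round 2 — (ii), derive large(item1).
Round 3 — (vii), derive wooden(item1).
Round 4 — (v), derive visible(item1).
Round 5 — (iii), derive has_feathers(obj3).
Round 6 — (i), derive green(obj3).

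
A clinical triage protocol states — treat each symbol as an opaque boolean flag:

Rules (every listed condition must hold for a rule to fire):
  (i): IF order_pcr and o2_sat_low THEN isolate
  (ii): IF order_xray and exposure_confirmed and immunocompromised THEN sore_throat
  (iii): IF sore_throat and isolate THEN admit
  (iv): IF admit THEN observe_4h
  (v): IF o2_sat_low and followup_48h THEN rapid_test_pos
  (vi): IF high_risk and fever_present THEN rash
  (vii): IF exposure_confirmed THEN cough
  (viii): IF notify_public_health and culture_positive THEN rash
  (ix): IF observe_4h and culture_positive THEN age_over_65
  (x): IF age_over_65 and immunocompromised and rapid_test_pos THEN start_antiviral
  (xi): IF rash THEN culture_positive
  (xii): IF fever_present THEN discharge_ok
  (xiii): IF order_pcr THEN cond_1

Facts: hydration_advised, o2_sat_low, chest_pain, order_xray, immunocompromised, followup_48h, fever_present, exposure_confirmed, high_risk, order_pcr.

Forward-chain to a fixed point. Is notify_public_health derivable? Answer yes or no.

Round 1: (i) [IF order_pcr and o2_sat_low THEN isolate]; (ii) [IF order_xray and exposure_confirmed and immunocompromised THEN sore_throat]; (v) [IF o2_sat_low and followup_48h THEN rapid_test_pos]; (vi) [IF high_risk and fever_present THEN rash]; (vii) [IF exposure_confirmed THEN cough]; (xii) [IF fever_present THEN discharge_ok]; (xiii) [IF order_pcr THEN cond_1]. New: isolate, sore_throat, rapid_test_pos, rash, cough, discharge_ok, cond_1.
Round 2: (iii) [IF sore_throat and isolate THEN admit]; (xi) [IF rash THEN culture_positive]. New: admit, culture_positive.
Round 3: (iv) [IF admit THEN observe_4h]. New: observe_4h.
Round 4: (ix) [IF observe_4h and culture_positive THEN age_over_65]. New: age_over_65.
Round 5: (x) [IF age_over_65 and immunocompromised and rapid_test_pos THEN start_antiviral]. New: start_antiviral.
Fixed point reached. No rule has notify_public_health as a consequent, and it is not given.

no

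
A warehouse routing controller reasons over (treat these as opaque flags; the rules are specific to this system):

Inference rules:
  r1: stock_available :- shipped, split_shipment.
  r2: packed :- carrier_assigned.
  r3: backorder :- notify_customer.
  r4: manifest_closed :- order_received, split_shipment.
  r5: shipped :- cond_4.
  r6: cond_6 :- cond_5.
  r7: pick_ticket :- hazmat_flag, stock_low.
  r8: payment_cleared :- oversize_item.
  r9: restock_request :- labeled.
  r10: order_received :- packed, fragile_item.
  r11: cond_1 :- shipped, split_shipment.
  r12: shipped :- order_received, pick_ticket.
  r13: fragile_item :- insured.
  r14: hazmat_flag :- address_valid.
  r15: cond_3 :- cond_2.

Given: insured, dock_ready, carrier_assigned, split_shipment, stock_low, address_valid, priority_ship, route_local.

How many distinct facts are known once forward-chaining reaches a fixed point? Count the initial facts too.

Round 1: r2 [packed :- carrier_assigned.]; r13 [fragile_item :- insured.]; r14 [hazmat_flag :- address_valid.]. New: packed, fragile_item, hazmat_flag.
Round 2: r7 [pick_ticket :- hazmat_flag, stock_low.]; r10 [order_received :- packed, fragile_item.]. New: pick_ticket, order_received.
Round 3: r4 [manifest_closed :- order_received, split_shipment.]; r12 [shipped :- order_received, pick_ticket.]. New: manifest_closed, shipped.
Round 4: r1 [stock_available :- shipped, split_shipment.]; r11 [cond_1 :- shipped, split_shipment.]. New: stock_available, cond_1.
Closure: {address_valid, carrier_assigned, cond_1, dock_ready, fragile_item, hazmat_flag, insured, manifest_closed, order_received, packed, pick_ticket, priority_ship, route_local, shipped, split_shipment, stock_available, stock_low} — 17 facts.

17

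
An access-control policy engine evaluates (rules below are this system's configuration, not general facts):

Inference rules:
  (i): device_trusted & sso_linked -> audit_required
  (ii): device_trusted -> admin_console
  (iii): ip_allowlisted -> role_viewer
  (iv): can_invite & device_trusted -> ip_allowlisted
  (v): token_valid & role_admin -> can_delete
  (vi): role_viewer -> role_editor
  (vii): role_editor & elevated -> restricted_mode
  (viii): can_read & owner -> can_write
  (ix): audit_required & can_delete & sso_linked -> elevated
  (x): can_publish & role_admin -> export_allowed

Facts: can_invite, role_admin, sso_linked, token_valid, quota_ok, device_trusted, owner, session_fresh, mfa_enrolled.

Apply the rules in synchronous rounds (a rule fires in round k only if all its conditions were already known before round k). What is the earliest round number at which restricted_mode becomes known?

Round 1 — (i), (ii), (iv), (v), derive audit_required, admin_console, ip_allowlisted, can_delete.
Round 2 — (iii), (ix), derive role_viewer, elevated.
Round 3 — (vi), derive role_editor.
Round 4 — (vii), derive restricted_mode.
restricted_mode first appears in round 4.

4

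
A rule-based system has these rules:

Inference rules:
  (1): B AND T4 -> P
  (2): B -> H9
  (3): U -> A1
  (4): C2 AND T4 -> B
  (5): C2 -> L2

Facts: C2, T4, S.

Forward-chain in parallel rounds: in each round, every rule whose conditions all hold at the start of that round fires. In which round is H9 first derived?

Round 1: (4) [C2 AND T4 -> B]; (5) [C2 -> L2]. New: B, L2.
Round 2: (1) [B AND T4 -> P]; (2) [B -> H9]. New: P, H9.
H9 first appears in round 2.

2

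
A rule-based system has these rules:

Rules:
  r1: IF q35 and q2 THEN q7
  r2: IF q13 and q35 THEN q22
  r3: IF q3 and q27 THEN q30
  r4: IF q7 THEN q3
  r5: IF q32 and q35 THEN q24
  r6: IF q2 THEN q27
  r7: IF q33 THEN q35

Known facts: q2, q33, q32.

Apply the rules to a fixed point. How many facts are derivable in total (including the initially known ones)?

9

[1] r6 [IF q2 THEN q27]; r7 [IF q33 THEN q35]. ⇒ new: q27, q35.
[2] r1 [IF q35 and q2 THEN q7]; r5 [IF q32 and q35 THEN q24]. ⇒ new: q7, q24.
[3] r4 [IF q7 THEN q3]. ⇒ new: q3.
[4] r3 [IF q3 and q27 THEN q30]. ⇒ new: q30.
Closure: {q2, q24, q27, q3, q30, q32, q33, q35, q7} — 9 facts.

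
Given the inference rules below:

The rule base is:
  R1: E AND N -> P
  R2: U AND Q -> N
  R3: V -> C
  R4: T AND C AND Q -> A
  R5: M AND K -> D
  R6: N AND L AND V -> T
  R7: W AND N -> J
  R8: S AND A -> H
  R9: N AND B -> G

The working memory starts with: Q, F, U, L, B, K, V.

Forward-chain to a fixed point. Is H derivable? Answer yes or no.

no

[1] R2 [U AND Q -> N]; R3 [V -> C]. ⇒ new: N, C.
[2] R6 [N AND L AND V -> T]; R9 [N AND B -> G]. ⇒ new: T, G.
[3] R4 [T AND C AND Q -> A]. ⇒ new: A.
Fixed point reached. H is concluded only by R8; R8 needs S (never derived).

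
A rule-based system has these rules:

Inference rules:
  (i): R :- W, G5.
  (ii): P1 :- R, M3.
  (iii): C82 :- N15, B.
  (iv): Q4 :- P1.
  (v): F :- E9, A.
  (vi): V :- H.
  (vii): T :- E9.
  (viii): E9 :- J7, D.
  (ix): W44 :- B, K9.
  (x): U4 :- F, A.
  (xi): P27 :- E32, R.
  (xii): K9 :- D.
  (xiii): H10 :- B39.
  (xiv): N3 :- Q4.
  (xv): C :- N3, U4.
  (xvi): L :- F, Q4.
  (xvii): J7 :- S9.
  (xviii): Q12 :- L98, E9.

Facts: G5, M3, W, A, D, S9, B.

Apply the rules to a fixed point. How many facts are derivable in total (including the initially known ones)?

Round 1 fires (i), (xii), (xvii), giving R, K9, J7.
Round 2 fires (ii), (viii), (ix), giving P1, E9, W44.
Round 3 fires (iv), (v), (vii), giving Q4, F, T.
Round 4 fires (x), (xiv), (xvi), giving U4, N3, L.
Round 5 fires (xv), giving C.
Closure: {A, B, C, D, E9, F, G5, J7, K9, L, M3, N3, P1, Q4, R, S9, T, U4, W, W44} — 20 facts.

20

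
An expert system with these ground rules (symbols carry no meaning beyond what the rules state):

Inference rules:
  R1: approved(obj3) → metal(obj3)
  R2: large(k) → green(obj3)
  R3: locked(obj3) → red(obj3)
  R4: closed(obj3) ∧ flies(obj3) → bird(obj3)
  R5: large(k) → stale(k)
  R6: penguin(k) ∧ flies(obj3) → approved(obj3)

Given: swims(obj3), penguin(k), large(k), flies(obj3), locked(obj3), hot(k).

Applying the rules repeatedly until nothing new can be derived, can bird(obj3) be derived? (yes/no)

Round 1: R2 [large(k) → green(obj3)]; R3 [locked(obj3) → red(obj3)]; R5 [large(k) → stale(k)]; R6 [penguin(k) ∧ flies(obj3) → approved(obj3)]. Adds green(obj3), red(obj3), stale(k), approved(obj3).
Round 2: R1 [approved(obj3) → metal(obj3)]. Adds metal(obj3).
Fixed point reached. bird(obj3) is concluded only by R4; R4 needs closed(obj3) (never derived).

no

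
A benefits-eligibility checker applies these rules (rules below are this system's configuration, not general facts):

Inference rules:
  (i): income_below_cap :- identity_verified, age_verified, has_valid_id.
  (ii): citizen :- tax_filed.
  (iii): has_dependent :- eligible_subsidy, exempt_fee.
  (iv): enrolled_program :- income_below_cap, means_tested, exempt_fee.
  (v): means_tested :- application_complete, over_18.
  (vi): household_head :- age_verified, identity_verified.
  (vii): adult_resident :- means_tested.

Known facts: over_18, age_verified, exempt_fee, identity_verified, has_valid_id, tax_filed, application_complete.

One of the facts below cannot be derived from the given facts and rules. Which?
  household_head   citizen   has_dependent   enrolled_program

has_dependent

Round 1 — (i), (ii), (v), (vi), derive income_below_cap, citizen, means_tested, household_head.
Round 2 — (iv), (vii), derive enrolled_program, adult_resident.
Derived: enrolled_program (round 2), household_head (round 1), citizen (round 1). has_dependent never appears in any round.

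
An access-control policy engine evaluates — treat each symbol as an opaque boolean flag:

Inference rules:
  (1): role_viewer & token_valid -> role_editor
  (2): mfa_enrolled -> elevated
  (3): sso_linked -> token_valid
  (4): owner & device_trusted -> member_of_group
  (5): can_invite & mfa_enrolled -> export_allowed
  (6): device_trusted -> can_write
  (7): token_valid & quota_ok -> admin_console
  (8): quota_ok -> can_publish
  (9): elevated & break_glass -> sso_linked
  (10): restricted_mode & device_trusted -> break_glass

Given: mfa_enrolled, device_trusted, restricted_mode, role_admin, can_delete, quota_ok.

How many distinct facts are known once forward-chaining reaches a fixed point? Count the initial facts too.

Round 1 fires (2), (6), (8), (10), giving elevated, can_write, can_publish, break_glass.
Round 2 fires (9), giving sso_linked.
Round 3 fires (3), giving token_valid.
Round 4 fires (7), giving admin_console.
Closure: {admin_console, break_glass, can_delete, can_publish, can_write, device_trusted, elevated, mfa_enrolled, quota_ok, restricted_mode, role_admin, sso_linked, token_valid} — 13 facts.

13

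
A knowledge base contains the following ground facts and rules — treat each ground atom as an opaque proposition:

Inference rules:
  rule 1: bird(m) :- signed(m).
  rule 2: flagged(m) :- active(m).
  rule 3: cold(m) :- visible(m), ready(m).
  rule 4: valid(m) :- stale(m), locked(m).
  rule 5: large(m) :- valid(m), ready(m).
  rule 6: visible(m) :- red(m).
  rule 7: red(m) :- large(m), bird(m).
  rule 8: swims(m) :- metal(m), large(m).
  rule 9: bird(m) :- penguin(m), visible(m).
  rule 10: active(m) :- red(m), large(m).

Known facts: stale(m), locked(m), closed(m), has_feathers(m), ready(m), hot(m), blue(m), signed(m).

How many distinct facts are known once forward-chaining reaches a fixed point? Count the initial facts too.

Round 1: rule 1 [bird(m) :- signed(m).]; rule 4 [valid(m) :- stale(m), locked(m).]. New: bird(m), valid(m).
Round 2: rule 5 [large(m) :- valid(m), ready(m).]. New: large(m).
Round 3: rule 7 [red(m) :- large(m), bird(m).]. New: red(m).
Round 4: rule 6 [visible(m) :- red(m).]; rule 10 [active(m) :- red(m), large(m).]. New: visible(m), active(m).
Round 5: rule 2 [flagged(m) :- active(m).]; rule 3 [cold(m) :- visible(m), ready(m).]. New: flagged(m), cold(m).
Closure: {active(m), bird(m), blue(m), closed(m), cold(m), flagged(m), has_feathers(m), hot(m), large(m), locked(m), ready(m), red(m), signed(m), stale(m), valid(m), visible(m)} — 16 facts.

16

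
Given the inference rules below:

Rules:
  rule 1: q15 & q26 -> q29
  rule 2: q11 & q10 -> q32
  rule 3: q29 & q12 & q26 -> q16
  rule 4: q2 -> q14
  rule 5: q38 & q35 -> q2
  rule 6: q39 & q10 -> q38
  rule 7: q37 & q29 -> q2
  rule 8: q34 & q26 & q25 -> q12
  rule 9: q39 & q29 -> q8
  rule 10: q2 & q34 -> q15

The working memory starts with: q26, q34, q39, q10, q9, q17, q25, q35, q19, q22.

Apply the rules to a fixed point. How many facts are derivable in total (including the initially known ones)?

Round 1: rule 6 [q39 & q10 -> q38]; rule 8 [q34 & q26 & q25 -> q12]. Adds q38, q12.
Round 2: rule 5 [q38 & q35 -> q2]. Adds q2.
Round 3: rule 4 [q2 -> q14]; rule 10 [q2 & q34 -> q15]. Adds q14, q15.
Round 4: rule 1 [q15 & q26 -> q29]. Adds q29.
Round 5: rule 3 [q29 & q12 & q26 -> q16]; rule 9 [q39 & q29 -> q8]. Adds q16, q8.
Closure: {q10, q12, q14, q15, q16, q17, q19, q2, q22, q25, q26, q29, q34, q35, q38, q39, q8, q9} — 18 facts.

18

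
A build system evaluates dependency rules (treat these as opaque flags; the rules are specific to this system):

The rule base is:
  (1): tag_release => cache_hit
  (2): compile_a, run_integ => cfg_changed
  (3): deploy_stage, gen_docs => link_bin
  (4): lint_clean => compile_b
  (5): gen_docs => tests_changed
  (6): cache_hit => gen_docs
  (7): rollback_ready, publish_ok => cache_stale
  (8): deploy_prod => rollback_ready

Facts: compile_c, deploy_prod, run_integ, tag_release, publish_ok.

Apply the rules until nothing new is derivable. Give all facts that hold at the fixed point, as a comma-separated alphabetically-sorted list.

cache_hit, cache_stale, compile_c, deploy_prod, gen_docs, publish_ok, rollback_ready, run_integ, tag_release, tests_changed

[1] (1) [tag_release => cache_hit]; (8) [deploy_prod => rollback_ready]. ⇒ new: cache_hit, rollback_ready.
[2] (6) [cache_hit => gen_docs]; (7) [rollback_ready, publish_ok => cache_stale]. ⇒ new: gen_docs, cache_stale.
[3] (5) [gen_docs => tests_changed]. ⇒ new: tests_changed.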